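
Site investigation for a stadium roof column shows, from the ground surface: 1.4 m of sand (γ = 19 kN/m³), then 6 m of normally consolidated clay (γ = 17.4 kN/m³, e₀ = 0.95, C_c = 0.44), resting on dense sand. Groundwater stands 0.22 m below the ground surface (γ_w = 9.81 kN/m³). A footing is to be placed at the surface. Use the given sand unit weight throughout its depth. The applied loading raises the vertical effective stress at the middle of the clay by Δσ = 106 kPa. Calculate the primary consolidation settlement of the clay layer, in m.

Mid-depth of clay below the ground surface: z = 1.4 + 6/2 = 4.4 m.
Total vertical stress at mid-clay: σ_v = 19×1.4 + 17.4×3 = 78.8 kPa.
Pore pressure: u = 9.81×(4.4 − 0.22) = 41.006 kPa.
Initial effective stress: σ'_0 = σ_v − u = 78.8 − 41.006 = 37.794 kPa.
Final effective stress: σ'_f = σ'_0 + Δσ = 37.794 + 106 = 143.79 kPa.
Normally consolidated clay, so the full stress increment lies on the virgin compression line:
S_c = C_c·H/(1+e₀)·log₁₀(σ'_f/σ'_0) = 0.44×6/(1+0.95)×log₁₀(143.79/37.794)
    = 1.3538 × 0.58031 = 0.7856 m

S_c ≈ 0.786 m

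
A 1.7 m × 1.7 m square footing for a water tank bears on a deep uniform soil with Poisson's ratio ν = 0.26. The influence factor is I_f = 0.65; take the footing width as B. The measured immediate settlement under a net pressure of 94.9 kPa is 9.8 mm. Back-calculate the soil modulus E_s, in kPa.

S_e = q·B·(1−ν²)/E_s · I_f  ⇒  E_s = q·B·(1−ν²)·I_f / S_e.
E_s = 94.9 × 1.7 × 0.9324 × 0.65 / 0.0098 = 9977 kPa

E_s ≈ 9980 kPa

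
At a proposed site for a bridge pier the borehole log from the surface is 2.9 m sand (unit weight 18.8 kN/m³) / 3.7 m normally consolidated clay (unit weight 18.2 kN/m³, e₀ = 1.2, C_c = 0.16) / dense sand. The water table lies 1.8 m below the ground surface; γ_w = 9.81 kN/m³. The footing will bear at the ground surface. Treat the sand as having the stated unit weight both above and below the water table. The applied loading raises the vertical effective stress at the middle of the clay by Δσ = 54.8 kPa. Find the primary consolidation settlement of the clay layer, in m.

S_c ≈ 0.0765 m

Mid-depth of clay below the ground surface: z = 2.9 + 3.7/2 = 4.75 m.
Total vertical stress at mid-clay: σ_v = 18.8×2.9 + 18.2×1.85 = 88.19 kPa.
Pore pressure: u = 9.81×(4.75 − 1.8) = 28.94 kPa.
Initial effective stress: σ'_0 = σ_v − u = 88.19 − 28.94 = 59.25 kPa.
Final effective stress: σ'_f = σ'_0 + Δσ = 59.25 + 54.8 = 114.05 kPa.
Normally consolidated clay, so the full stress increment lies on the virgin compression line:
S_c = C_c·H/(1+e₀)·log₁₀(σ'_f/σ'_0) = 0.16×3.7/(1+1.2)×log₁₀(114.05/59.25)
    = 0.26909 × 0.28441 = 0.07653 m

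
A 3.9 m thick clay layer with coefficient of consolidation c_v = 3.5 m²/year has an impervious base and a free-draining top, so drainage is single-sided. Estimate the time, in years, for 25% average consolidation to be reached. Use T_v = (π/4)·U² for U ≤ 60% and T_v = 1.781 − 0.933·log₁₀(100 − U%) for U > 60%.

t ≈ 0.213 years

Drainage path length: H_d = H = 3.9 m (single drainage).
U ≤ 60%: T_v = (π/4)·U² = (π/4)×0.25² = 0.049087.
t = T_v·H_d²/c_v = 0.049087×3.9²/3.5 = 0.2133 years.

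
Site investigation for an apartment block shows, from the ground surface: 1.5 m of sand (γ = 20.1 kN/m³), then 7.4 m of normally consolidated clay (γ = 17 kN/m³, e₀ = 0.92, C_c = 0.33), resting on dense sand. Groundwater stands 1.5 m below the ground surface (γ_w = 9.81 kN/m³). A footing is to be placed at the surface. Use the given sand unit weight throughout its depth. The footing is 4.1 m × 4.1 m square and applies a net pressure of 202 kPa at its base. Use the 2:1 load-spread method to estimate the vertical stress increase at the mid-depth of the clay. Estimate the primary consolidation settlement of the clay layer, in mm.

S_c ≈ 290 mm

Mid-depth of clay below the ground surface: z = 1.5 + 7.4/2 = 5.2 m.
Total vertical stress at mid-clay: σ_v = 20.1×1.5 + 17×3.7 = 93.05 kPa.
Pore pressure: u = 9.81×(5.2 − 1.5) = 36.297 kPa.
Initial effective stress: σ'_0 = σ_v − u = 93.05 − 36.297 = 56.753 kPa.
Stress increase at mid-clay by the 2:1 spreading method:
Δσ = qBL/((B+z)(L+z)) = 202×4.1×4.1/((4.1+5.2)(4.1+5.2)) = 39.26 kPa
Final effective stress: σ'_f = σ'_0 + Δσ = 56.753 + 39.26 = 96.013 kPa.
Normally consolidated clay, so the full stress increment lies on the virgin compression line:
S_c = C_c·H/(1+e₀)·log₁₀(σ'_f/σ'_0) = 0.33×7.4/(1+0.92)×log₁₀(96.013/56.753)
    = 1.2719 × 0.22834 = 0.2904 m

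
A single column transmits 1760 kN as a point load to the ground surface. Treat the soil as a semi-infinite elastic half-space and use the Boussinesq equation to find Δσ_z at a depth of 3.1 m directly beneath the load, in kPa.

Boussinesq vertical stress below a point load on an elastic half-space:
Δσ_z = 3P/(2πz²) · [1 + (r/z)²]^(−5/2)
r/z = 0/3.1 = 0; [1+(r/z)²]^(−5/2) = 1.
Δσ_z = 3×1760/(2π×3.1²) × 1 = 87.444 × 1 = 87.44 kPa

Δσ_z ≈ 87.4 kPa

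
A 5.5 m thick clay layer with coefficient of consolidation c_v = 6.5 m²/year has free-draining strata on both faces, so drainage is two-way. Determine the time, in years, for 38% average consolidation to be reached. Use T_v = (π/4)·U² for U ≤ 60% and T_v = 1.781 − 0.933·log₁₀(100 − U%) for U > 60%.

t ≈ 0.132 years

Drainage path length: H_d = H/2 = 2.75 m (double drainage).
U ≤ 60%: T_v = (π/4)·U² = (π/4)×0.38² = 0.11341.
t = T_v·H_d²/c_v = 0.11341×2.75²/6.5 = 0.1319 years.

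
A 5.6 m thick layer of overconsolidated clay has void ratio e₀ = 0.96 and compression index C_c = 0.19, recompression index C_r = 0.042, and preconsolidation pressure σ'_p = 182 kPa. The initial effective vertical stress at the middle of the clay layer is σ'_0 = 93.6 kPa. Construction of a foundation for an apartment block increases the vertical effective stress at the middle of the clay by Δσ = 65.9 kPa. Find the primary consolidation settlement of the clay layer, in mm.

S_c ≈ 27.8 mm

Final effective stress: σ'_f = 93.6 + 65.9 = 159.5 kPa.
σ'_f = 159.5 ≤ σ'_p = 182 kPa, so the clay remains overconsolidated and only the recompression index applies:
S_c = C_r·H/(1+e₀)·log₁₀(σ'_f/σ'_0) = 0.042×5.6/1.96×log₁₀(159.5/93.6)
    = 0.12 × 0.23148 = 0.02778 m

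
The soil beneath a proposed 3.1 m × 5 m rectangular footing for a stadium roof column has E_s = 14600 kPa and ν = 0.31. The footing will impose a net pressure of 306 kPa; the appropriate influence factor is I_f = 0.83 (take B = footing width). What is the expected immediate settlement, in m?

S_e ≈ 0.0487 m

Immediate (elastic) settlement: S_e = q·B·(1−ν²)/E_s · I_f.
S_e = 306 × 3.1 × (1 − 0.31²) / 14600 × 0.83
    = 306 × 3.1 × 0.9039 / 14600 × 0.83
    = 0.04874 m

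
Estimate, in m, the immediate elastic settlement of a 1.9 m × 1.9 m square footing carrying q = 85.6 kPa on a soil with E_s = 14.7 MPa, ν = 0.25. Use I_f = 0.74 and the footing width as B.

Immediate (elastic) settlement: S_e = q·B·(1−ν²)/E_s · I_f.
E_s = 14.7 MPa = 14700 kPa.
S_e = 85.6 × 1.9 × (1 − 0.25²) / 14700 × 0.74
    = 85.6 × 1.9 × 0.9375 / 14700 × 0.74
    = 0.007676 m

S_e ≈ 0.00768 m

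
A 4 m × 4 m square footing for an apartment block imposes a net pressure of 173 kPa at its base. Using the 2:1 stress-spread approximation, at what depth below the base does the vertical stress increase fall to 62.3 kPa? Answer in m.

z ≈ 2.67 m

2:1 spreading — at depth z the loaded area has grown by z in each plan dimension:
qB²/(B+z)² = Δσ_z ⇒ z = B(√(q/Δσ_z) − 1) = 4×(√(173/62.3) − 1) = 2.666 m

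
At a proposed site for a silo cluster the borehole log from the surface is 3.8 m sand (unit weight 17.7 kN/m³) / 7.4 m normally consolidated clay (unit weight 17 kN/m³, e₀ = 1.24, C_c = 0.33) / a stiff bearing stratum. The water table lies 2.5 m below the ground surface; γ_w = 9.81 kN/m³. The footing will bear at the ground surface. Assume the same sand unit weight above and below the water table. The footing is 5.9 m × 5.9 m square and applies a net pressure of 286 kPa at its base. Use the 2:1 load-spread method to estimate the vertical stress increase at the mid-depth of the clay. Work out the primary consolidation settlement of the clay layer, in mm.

S_c ≈ 247 mm

Mid-depth of clay below the ground surface: z = 3.8 + 7.4/2 = 7.5 m.
Total vertical stress at mid-clay: σ_v = 17.7×3.8 + 17×3.7 = 130.16 kPa.
Pore pressure: u = 9.81×(7.5 − 2.5) = 49.05 kPa.
Initial effective stress: σ'_0 = σ_v − u = 130.16 − 49.05 = 81.11 kPa.
Stress increase at mid-clay by the 2:1 spreading method:
Δσ = qBL/((B+z)(L+z)) = 286×5.9×5.9/((5.9+7.5)(5.9+7.5)) = 55.445 kPa
Final effective stress: σ'_f = σ'_0 + Δσ = 81.11 + 55.445 = 136.56 kPa.
Normally consolidated clay, so the full stress increment lies on the virgin compression line:
S_c = C_c·H/(1+e₀)·log₁₀(σ'_f/σ'_0) = 0.33×7.4/(1+1.24)×log₁₀(136.56/81.11)
    = 1.0902 × 0.22625 = 0.2467 m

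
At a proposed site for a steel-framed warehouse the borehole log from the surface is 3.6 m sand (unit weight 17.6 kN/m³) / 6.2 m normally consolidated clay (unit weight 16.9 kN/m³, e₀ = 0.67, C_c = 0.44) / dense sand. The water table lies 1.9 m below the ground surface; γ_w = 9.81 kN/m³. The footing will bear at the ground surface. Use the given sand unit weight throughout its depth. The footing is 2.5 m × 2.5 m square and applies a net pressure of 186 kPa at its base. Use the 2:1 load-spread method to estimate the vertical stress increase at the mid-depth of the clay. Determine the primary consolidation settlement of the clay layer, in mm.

Mid-depth of clay below the ground surface: z = 3.6 + 6.2/2 = 6.7 m.
Total vertical stress at mid-clay: σ_v = 17.6×3.6 + 16.9×3.1 = 115.75 kPa.
Pore pressure: u = 9.81×(6.7 − 1.9) = 47.088 kPa.
Initial effective stress: σ'_0 = σ_v − u = 115.75 − 47.088 = 68.662 kPa.
Stress increase at mid-clay by the 2:1 spreading method:
Δσ = qBL/((B+z)(L+z)) = 186×2.5×2.5/((2.5+6.7)(2.5+6.7)) = 13.735 kPa
Final effective stress: σ'_f = σ'_0 + Δσ = 68.662 + 13.735 = 82.397 kPa.
Normally consolidated clay, so the full stress increment lies on the virgin compression line:
S_c = C_c·H/(1+e₀)·log₁₀(σ'_f/σ'_0) = 0.44×6.2/(1+0.67)×log₁₀(82.397/68.662)
    = 1.6335 × 0.079195 = 0.1294 m

S_c ≈ 129 mm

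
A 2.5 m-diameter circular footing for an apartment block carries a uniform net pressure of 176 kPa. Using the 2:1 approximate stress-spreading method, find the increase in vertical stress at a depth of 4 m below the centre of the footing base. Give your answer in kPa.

Δσ_z ≈ 26 kPa

By the 2:1 method the load spreads at 1 horizontal : 2 vertical, so at depth z the loaded area has grown by z in each plan dimension:
Δσ ≈ qD²/(D+z)² = 176×2.5²/(2.5+4)² = 26.036 kPa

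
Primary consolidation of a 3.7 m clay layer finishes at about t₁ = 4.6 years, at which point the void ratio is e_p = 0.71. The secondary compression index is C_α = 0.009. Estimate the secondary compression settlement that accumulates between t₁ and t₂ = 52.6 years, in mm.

S_s ≈ 20.6 mm

Secondary compression: S_s = C_α·H/(1+e_p)·log₁₀(t₂/t₁)
S_s = 0.009×3.7/(1+0.71)×log₁₀(52.6/4.6)
    = 0.01947 × 1.058 = 0.02061 m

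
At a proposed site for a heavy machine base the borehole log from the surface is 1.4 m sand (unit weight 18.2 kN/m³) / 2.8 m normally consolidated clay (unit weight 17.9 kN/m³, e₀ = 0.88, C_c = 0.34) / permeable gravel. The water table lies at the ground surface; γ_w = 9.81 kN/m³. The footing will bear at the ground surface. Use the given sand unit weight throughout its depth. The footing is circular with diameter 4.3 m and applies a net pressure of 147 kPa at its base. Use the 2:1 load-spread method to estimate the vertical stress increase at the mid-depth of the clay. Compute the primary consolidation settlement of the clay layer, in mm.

Mid-depth of clay below the ground surface: z = 1.4 + 2.8/2 = 2.8 m.
Total vertical stress at mid-clay: σ_v = 18.2×1.4 + 17.9×1.4 = 50.54 kPa.
Pore pressure: u = 9.81×(2.8 − 0) = 27.468 kPa.
Initial effective stress: σ'_0 = σ_v − u = 50.54 − 27.468 = 23.072 kPa.
Stress increase at mid-clay by the 2:1 spreading method:
Δσ ≈ qD²/(D+z)² = 147×4.3²/(4.3+2.8)² = 53.918 kPa
Final effective stress: σ'_f = σ'_0 + Δσ = 23.072 + 53.918 = 76.99 kPa.
Normally consolidated clay, so the full stress increment lies on the virgin compression line:
S_c = C_c·H/(1+e₀)·log₁₀(σ'_f/σ'_0) = 0.34×2.8/(1+0.88)×log₁₀(76.99/23.072)
    = 0.50638 × 0.52335 = 0.265 m

S_c ≈ 265 mm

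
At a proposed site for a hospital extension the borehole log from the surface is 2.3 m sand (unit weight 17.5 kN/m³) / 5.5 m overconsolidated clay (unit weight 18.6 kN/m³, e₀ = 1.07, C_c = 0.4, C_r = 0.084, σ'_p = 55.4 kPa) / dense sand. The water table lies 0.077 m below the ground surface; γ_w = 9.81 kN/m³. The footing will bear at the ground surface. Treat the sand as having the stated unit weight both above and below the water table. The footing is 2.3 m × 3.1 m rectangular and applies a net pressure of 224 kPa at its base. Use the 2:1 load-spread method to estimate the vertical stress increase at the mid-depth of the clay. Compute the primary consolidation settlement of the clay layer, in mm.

Mid-depth of clay below the ground surface: z = 2.3 + 5.5/2 = 5.05 m.
Total vertical stress at mid-clay: σ_v = 17.5×2.3 + 18.6×2.75 = 91.4 kPa.
Pore pressure: u = 9.81×(5.05 − 0.077) = 48.785 kPa.
Initial effective stress: σ'_0 = σ_v − u = 91.4 − 48.785 = 42.615 kPa.
Stress increase at mid-clay by the 2:1 spreading method:
Δσ = qBL/((B+z)(L+z)) = 224×2.3×3.1/((2.3+5.05)(3.1+5.05)) = 26.662 kPa
Final effective stress: σ'_f = 42.615 + 26.662 = 69.277 kPa.
σ'_f = 69.277 > σ'_p = 55.4 kPa, so the stress path crosses the preconsolidation pressure — recompression up to σ'_p, then virgin compression beyond:
S_c = H/(1+e₀)·[C_r·log₁₀(σ'_p/σ'_0) + C_c·log₁₀(σ'_f/σ'_p)]
    = 5.5/2.07 × [0.084×log₁₀(55.4/42.615) + 0.4×log₁₀(69.277/55.4)]
    = 2.657 × [0.0095716 + 0.038832] = 0.1286 m

S_c ≈ 129 mm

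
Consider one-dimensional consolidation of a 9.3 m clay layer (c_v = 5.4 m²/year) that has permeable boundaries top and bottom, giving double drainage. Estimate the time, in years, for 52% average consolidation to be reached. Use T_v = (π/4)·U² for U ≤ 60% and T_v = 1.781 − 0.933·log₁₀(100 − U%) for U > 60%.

Drainage path length: H_d = H/2 = 4.65 m (double drainage).
U ≤ 60%: T_v = (π/4)·U² = (π/4)×0.52² = 0.21237.
t = T_v·H_d²/c_v = 0.21237×4.65²/5.4 = 0.8504 years.

t ≈ 0.85 years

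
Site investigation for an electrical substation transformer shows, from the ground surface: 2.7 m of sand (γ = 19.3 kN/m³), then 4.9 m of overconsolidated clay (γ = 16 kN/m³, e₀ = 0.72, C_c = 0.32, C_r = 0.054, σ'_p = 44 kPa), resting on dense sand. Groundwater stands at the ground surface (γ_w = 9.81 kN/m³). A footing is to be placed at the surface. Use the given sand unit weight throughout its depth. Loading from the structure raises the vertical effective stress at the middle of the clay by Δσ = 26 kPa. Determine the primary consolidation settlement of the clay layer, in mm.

S_c ≈ 170 mm

Mid-depth of clay below the ground surface: z = 2.7 + 4.9/2 = 5.15 m.
Total vertical stress at mid-clay: σ_v = 19.3×2.7 + 16×2.45 = 91.31 kPa.
Pore pressure: u = 9.81×(5.15 − 0) = 50.522 kPa.
Initial effective stress: σ'_0 = σ_v − u = 91.31 − 50.522 = 40.788 kPa.
Final effective stress: σ'_f = 40.788 + 26 = 66.788 kPa.
σ'_f = 66.788 > σ'_p = 44 kPa, so the stress path crosses the preconsolidation pressure — recompression up to σ'_p, then virgin compression beyond:
S_c = H/(1+e₀)·[C_r·log₁₀(σ'_p/σ'_0) + C_c·log₁₀(σ'_f/σ'_p)]
    = 4.9/1.72 × [0.054×log₁₀(44/40.788) + 0.32×log₁₀(66.788/44)]
    = 2.8488 × [0.0017777 + 0.057999] = 0.1703 m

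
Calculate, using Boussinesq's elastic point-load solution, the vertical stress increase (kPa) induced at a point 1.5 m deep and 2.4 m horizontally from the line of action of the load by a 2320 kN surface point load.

Δσ_z ≈ 20.6 kPa

Boussinesq vertical stress below a point load on an elastic half-space:
Δσ_z = 3P/(2πz²) · [1 + (r/z)²]^(−5/2)
r/z = 2.4/1.5 = 1.6; [1+(r/z)²]^(−5/2) = 0.041819.
Δσ_z = 3×2320/(2π×1.5²) × 0.041819 = 492.32 × 0.041819 = 20.59 kPa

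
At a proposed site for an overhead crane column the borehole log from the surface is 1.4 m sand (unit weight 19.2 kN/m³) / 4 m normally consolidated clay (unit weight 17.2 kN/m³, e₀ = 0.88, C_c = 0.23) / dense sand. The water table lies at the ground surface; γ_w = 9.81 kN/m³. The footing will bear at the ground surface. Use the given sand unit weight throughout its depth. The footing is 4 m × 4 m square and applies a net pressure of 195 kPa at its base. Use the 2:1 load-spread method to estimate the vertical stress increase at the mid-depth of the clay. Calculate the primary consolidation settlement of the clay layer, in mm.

S_c ≈ 236 mm

Mid-depth of clay below the ground surface: z = 1.4 + 4/2 = 3.4 m.
Total vertical stress at mid-clay: σ_v = 19.2×1.4 + 17.2×2 = 61.28 kPa.
Pore pressure: u = 9.81×(3.4 − 0) = 33.354 kPa.
Initial effective stress: σ'_0 = σ_v − u = 61.28 − 33.354 = 27.926 kPa.
Stress increase at mid-clay by the 2:1 spreading method:
Δσ = qBL/((B+z)(L+z)) = 195×4×4/((4+3.4)(4+3.4)) = 56.976 kPa
Final effective stress: σ'_f = σ'_0 + Δσ = 27.926 + 56.976 = 84.902 kPa.
Normally consolidated clay, so the full stress increment lies on the virgin compression line:
S_c = C_c·H/(1+e₀)·log₁₀(σ'_f/σ'_0) = 0.23×4/(1+0.88)×log₁₀(84.902/27.926)
    = 0.48936 × 0.48291 = 0.2363 m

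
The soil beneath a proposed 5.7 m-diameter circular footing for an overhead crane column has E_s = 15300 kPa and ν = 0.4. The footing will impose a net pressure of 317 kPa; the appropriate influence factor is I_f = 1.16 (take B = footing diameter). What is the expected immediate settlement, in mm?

Immediate (elastic) settlement: S_e = q·B·(1−ν²)/E_s · I_f.
S_e = 317 × 5.7 × (1 − 0.4²) / 15300 × 1.16
    = 317 × 5.7 × 0.84 / 15300 × 1.16
    = 0.1151 m = 115.1 mm

S_e ≈ 115 mm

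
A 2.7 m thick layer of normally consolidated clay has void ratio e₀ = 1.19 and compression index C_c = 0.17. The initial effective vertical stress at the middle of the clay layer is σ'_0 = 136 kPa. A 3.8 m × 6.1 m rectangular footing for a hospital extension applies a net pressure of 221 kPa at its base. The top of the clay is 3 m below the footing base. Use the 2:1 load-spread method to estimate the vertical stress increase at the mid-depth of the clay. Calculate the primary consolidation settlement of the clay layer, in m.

S_c ≈ 0.0333 m

Mid-depth of clay below the footing base: z = 3 + 2.7/2 = 4.35 m.
Stress increase at mid-clay by the 2:1 spreading method:
Δσ = qBL/((B+z)(L+z)) = 221×3.8×6.1/((3.8+4.35)(6.1+4.35)) = 60.149 kPa
Final effective stress: σ'_f = σ'_0 + Δσ = 136 + 60.149 = 196.15 kPa.
Normally consolidated clay, so the full stress increment lies on the virgin compression line:
S_c = C_c·H/(1+e₀)·log₁₀(σ'_f/σ'_0) = 0.17×2.7/(1+1.19)×log₁₀(196.15/136)
    = 0.20959 × 0.15905 = 0.03334 m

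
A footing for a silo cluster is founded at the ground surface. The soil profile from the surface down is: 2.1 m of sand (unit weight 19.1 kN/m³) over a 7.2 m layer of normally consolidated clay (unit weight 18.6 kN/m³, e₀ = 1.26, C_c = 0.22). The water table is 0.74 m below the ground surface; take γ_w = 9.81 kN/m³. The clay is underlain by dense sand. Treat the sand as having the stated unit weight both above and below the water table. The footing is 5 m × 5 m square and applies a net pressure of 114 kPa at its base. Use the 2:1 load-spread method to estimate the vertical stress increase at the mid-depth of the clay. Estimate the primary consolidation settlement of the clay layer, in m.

Mid-depth of clay below the ground surface: z = 2.1 + 7.2/2 = 5.7 m.
Total vertical stress at mid-clay: σ_v = 19.1×2.1 + 18.6×3.6 = 107.07 kPa.
Pore pressure: u = 9.81×(5.7 − 0.74) = 48.658 kPa.
Initial effective stress: σ'_0 = σ_v − u = 107.07 − 48.658 = 58.412 kPa.
Stress increase at mid-clay by the 2:1 spreading method:
Δσ = qBL/((B+z)(L+z)) = 114×5×5/((5+5.7)(5+5.7)) = 24.893 kPa
Final effective stress: σ'_f = σ'_0 + Δσ = 58.412 + 24.893 = 83.305 kPa.
Normally consolidated clay, so the full stress increment lies on the virgin compression line:
S_c = C_c·H/(1+e₀)·log₁₀(σ'_f/σ'_0) = 0.22×7.2/(1+1.26)×log₁₀(83.305/58.412)
    = 0.70088 × 0.15417 = 0.1081 m

S_c ≈ 0.108 m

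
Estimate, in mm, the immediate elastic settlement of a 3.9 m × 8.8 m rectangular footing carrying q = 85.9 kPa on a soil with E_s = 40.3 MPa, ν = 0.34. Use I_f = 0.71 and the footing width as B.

Immediate (elastic) settlement: S_e = q·B·(1−ν²)/E_s · I_f.
E_s = 40.3 MPa = 40300 kPa.
S_e = 85.9 × 3.9 × (1 − 0.34²) / 40300 × 0.71
    = 85.9 × 3.9 × 0.8844 / 40300 × 0.71
    = 0.00522 m = 5.22 mm

S_e ≈ 5.22 mm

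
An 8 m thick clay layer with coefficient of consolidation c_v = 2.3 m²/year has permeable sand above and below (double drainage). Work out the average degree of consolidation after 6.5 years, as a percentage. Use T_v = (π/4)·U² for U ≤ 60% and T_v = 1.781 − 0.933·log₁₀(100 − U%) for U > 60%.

U ≈ 91.9 %

Drainage path length: H_d = H/2 = 4 m (double drainage).
T_v = c_v·t/H_d² = 2.3×6.5/4² = 0.93437.
T_v = 0.93437 corresponds to the U > 60% branch:
U = 1 − 10^((1.781 − T_v)/0.933)/100 = 0.9192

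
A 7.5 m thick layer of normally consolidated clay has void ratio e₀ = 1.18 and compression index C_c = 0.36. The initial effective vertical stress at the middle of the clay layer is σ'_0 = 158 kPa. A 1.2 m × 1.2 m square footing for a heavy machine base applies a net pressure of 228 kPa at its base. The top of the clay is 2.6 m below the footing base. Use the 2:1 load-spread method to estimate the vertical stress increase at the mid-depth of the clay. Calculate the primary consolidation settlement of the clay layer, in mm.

S_c ≈ 19.3 mm

Mid-depth of clay below the footing base: z = 2.6 + 7.5/2 = 6.35 m.
Stress increase at mid-clay by the 2:1 spreading method:
Δσ = qBL/((B+z)(L+z)) = 228×1.2×1.2/((1.2+6.35)(1.2+6.35)) = 5.7597 kPa
Final effective stress: σ'_f = σ'_0 + Δσ = 158 + 5.7597 = 163.76 kPa.
Normally consolidated clay, so the full stress increment lies on the virgin compression line:
S_c = C_c·H/(1+e₀)·log₁₀(σ'_f/σ'_0) = 0.36×7.5/(1+1.18)×log₁₀(163.76/158)
    = 1.2385 × 0.015551 = 0.01926 m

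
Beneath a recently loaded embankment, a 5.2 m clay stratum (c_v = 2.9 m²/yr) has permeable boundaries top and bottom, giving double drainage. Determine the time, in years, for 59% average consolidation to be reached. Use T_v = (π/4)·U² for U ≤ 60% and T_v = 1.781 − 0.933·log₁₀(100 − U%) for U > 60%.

t ≈ 0.637 years

Drainage path length: H_d = H/2 = 2.6 m (double drainage).
U ≤ 60%: T_v = (π/4)·U² = (π/4)×0.59² = 0.2734.
t = T_v·H_d²/c_v = 0.2734×2.6²/2.9 = 0.6373 years.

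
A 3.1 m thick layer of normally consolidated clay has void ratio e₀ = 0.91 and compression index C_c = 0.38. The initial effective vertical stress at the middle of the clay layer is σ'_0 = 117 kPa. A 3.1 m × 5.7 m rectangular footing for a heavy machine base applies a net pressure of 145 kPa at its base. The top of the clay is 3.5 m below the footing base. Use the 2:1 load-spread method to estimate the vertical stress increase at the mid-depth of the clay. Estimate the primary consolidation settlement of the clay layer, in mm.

Mid-depth of clay below the footing base: z = 3.5 + 3.1/2 = 5.05 m.
Stress increase at mid-clay by the 2:1 spreading method:
Δσ = qBL/((B+z)(L+z)) = 145×3.1×5.7/((3.1+5.05)(5.7+5.05)) = 29.244 kPa
Final effective stress: σ'_f = σ'_0 + Δσ = 117 + 29.244 = 146.24 kPa.
Normally consolidated clay, so the full stress increment lies on the virgin compression line:
S_c = C_c·H/(1+e₀)·log₁₀(σ'_f/σ'_0) = 0.38×3.1/(1+0.91)×log₁₀(146.24/117)
    = 0.61675 × 0.09688 = 0.05975 m

S_c ≈ 59.8 mm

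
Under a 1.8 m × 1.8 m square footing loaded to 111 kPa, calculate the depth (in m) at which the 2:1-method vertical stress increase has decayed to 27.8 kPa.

z ≈ 1.8 m

2:1 spreading — at depth z the loaded area has grown by z in each plan dimension:
qB²/(B+z)² = Δσ_z ⇒ z = B(√(q/Δσ_z) − 1) = 1.8×(√(111/27.8) − 1) = 1.797 m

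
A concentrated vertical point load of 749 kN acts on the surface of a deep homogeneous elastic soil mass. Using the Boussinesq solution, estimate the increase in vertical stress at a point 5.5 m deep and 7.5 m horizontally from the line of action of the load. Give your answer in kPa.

Δσ_z ≈ 0.855 kPa

Boussinesq vertical stress below a point load on an elastic half-space:
Δσ_z = 3P/(2πz²) · [1 + (r/z)²]^(−5/2)
r/z = 7.5/5.5 = 1.3636; [1+(r/z)²]^(−5/2) = 0.072322.
Δσ_z = 3×749/(2π×5.5²) × 0.072322 = 11.822 × 0.072322 = 0.855 kPa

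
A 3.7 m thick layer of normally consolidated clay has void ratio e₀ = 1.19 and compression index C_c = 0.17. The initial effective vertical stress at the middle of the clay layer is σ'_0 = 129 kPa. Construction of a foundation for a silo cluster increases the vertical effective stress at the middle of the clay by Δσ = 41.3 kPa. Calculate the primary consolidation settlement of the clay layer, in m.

S_c ≈ 0.0346 m

Final effective stress: σ'_f = σ'_0 + Δσ = 129 + 41.3 = 170.3 kPa.
Normally consolidated clay, so the full stress increment lies on the virgin compression line:
S_c = C_c·H/(1+e₀)·log₁₀(σ'_f/σ'_0) = 0.17×3.7/(1+1.19)×log₁₀(170.3/129)
    = 0.28721 × 0.12062 = 0.03464 m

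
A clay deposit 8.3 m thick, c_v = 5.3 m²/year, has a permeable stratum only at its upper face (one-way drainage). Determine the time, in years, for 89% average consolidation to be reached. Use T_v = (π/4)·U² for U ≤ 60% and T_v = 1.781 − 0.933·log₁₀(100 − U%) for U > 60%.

Drainage path length: H_d = H = 8.3 m (single drainage).
U > 60%: T_v = 1.781 − 0.933·log₁₀(100 − 89) = 0.80938.
t = T_v·H_d²/c_v = 0.80938×8.3²/5.3 = 10.52 years.

t ≈ 10.5 years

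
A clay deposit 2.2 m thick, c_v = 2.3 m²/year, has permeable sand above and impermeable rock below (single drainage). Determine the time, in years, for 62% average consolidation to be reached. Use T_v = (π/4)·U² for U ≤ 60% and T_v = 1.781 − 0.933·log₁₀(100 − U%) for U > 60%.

Drainage path length: H_d = H = 2.2 m (single drainage).
U > 60%: T_v = 1.781 − 0.933·log₁₀(100 − 62) = 0.30706.
t = T_v·H_d²/c_v = 0.30706×2.2²/2.3 = 0.6462 years.

t ≈ 0.646 years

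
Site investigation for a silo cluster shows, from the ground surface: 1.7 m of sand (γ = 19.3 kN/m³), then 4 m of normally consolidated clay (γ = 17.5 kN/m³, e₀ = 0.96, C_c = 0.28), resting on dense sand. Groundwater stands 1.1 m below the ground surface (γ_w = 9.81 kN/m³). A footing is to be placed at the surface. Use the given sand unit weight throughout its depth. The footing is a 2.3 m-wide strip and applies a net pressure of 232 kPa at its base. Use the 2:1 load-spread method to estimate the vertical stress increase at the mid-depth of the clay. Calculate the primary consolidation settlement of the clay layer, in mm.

S_c ≈ 281 mm

Mid-depth of clay below the ground surface: z = 1.7 + 4/2 = 3.7 m.
Total vertical stress at mid-clay: σ_v = 19.3×1.7 + 17.5×2 = 67.81 kPa.
Pore pressure: u = 9.81×(3.7 − 1.1) = 25.506 kPa.
Initial effective stress: σ'_0 = σ_v − u = 67.81 − 25.506 = 42.304 kPa.
Stress increase at mid-clay by the 2:1 spreading method:
Δσ = qB/(B+z) = 232×2.3/(2.3+3.7) = 88.933 kPa
Final effective stress: σ'_f = σ'_0 + Δσ = 42.304 + 88.933 = 131.24 kPa.
Normally consolidated clay, so the full stress increment lies on the virgin compression line:
S_c = C_c·H/(1+e₀)·log₁₀(σ'_f/σ'_0) = 0.28×4/(1+0.96)×log₁₀(131.24/42.304)
    = 0.57143 × 0.49168 = 0.281 m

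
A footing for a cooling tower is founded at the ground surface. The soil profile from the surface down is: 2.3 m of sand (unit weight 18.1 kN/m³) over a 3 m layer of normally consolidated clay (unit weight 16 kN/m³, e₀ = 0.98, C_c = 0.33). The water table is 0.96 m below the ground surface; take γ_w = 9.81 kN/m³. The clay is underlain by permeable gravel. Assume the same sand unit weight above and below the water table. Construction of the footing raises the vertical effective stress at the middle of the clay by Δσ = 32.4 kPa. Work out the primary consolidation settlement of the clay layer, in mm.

S_c ≈ 134 mm

Mid-depth of clay below the ground surface: z = 2.3 + 3/2 = 3.8 m.
Total vertical stress at mid-clay: σ_v = 18.1×2.3 + 16×1.5 = 65.63 kPa.
Pore pressure: u = 9.81×(3.8 − 0.96) = 27.86 kPa.
Initial effective stress: σ'_0 = σ_v − u = 65.63 − 27.86 = 37.77 kPa.
Final effective stress: σ'_f = σ'_0 + Δσ = 37.77 + 32.4 = 70.17 kPa.
Normally consolidated clay, so the full stress increment lies on the virgin compression line:
S_c = C_c·H/(1+e₀)·log₁₀(σ'_f/σ'_0) = 0.33×3/(1+0.98)×log₁₀(70.17/37.77)
    = 0.5 × 0.269 = 0.1345 m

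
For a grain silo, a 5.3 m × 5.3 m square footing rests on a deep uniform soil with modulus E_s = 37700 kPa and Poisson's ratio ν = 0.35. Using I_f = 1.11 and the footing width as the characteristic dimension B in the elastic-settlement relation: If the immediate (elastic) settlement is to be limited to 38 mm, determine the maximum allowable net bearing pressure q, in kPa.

q ≈ 278 kPa

S_e = q·B·(1−ν²)/E_s · I_f  ⇒  q = S_e·E_s / (B·(1−ν²)·I_f).
q = 0.038 × 37700 / (5.3 × 0.8775 × 1.11) = 277.5 kPa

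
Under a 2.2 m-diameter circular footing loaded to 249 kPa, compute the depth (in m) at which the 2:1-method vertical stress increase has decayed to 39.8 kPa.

2:1 spreading — at depth z the loaded area has grown by z in each plan dimension:
qD²/(D+z)² = Δσ_z ⇒ z = D(√(q/Δσ_z) − 1) = 2.2×(√(249/39.8) − 1) = 3.303 m

z ≈ 3.3 m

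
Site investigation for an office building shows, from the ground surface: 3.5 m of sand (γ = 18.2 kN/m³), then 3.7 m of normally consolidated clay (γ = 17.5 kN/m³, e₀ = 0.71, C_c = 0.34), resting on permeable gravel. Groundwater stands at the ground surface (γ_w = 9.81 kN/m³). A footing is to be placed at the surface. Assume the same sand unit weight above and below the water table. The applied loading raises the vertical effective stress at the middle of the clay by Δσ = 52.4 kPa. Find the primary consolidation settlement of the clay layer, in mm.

S_c ≈ 252 mm

Mid-depth of clay below the ground surface: z = 3.5 + 3.7/2 = 5.35 m.
Total vertical stress at mid-clay: σ_v = 18.2×3.5 + 17.5×1.85 = 96.075 kPa.
Pore pressure: u = 9.81×(5.35 − 0) = 52.483 kPa.
Initial effective stress: σ'_0 = σ_v − u = 96.075 − 52.483 = 43.592 kPa.
Final effective stress: σ'_f = σ'_0 + Δσ = 43.592 + 52.4 = 95.992 kPa.
Normally consolidated clay, so the full stress increment lies on the virgin compression line:
S_c = C_c·H/(1+e₀)·log₁₀(σ'_f/σ'_0) = 0.34×3.7/(1+0.71)×log₁₀(95.992/43.592)
    = 0.73567 × 0.34283 = 0.2522 m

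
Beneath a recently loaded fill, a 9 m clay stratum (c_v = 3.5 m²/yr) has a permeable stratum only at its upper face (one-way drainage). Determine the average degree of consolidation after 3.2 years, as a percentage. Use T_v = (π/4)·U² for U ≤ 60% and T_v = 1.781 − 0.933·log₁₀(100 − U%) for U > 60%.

Drainage path length: H_d = H = 9 m (single drainage).
T_v = c_v·t/H_d² = 3.5×3.2/9² = 0.13827.
T_v = 0.13827 corresponds to the U ≤ 60% branch:
U = √(4T_v/π) = 0.4196

U ≈ 42 %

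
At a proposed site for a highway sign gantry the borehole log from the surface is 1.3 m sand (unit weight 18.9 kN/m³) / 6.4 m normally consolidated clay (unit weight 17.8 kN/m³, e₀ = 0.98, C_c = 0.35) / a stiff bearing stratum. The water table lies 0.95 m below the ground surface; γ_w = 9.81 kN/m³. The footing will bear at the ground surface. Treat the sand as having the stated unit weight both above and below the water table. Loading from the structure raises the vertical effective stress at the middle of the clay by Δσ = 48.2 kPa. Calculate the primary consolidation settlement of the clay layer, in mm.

S_c ≈ 348 mm

Mid-depth of clay below the ground surface: z = 1.3 + 6.4/2 = 4.5 m.
Total vertical stress at mid-clay: σ_v = 18.9×1.3 + 17.8×3.2 = 81.53 kPa.
Pore pressure: u = 9.81×(4.5 − 0.95) = 34.825 kPa.
Initial effective stress: σ'_0 = σ_v − u = 81.53 − 34.825 = 46.705 kPa.
Final effective stress: σ'_f = σ'_0 + Δσ = 46.705 + 48.2 = 94.905 kPa.
Normally consolidated clay, so the full stress increment lies on the virgin compression line:
S_c = C_c·H/(1+e₀)·log₁₀(σ'_f/σ'_0) = 0.35×6.4/(1+0.98)×log₁₀(94.905/46.705)
    = 1.1313 × 0.30793 = 0.3484 m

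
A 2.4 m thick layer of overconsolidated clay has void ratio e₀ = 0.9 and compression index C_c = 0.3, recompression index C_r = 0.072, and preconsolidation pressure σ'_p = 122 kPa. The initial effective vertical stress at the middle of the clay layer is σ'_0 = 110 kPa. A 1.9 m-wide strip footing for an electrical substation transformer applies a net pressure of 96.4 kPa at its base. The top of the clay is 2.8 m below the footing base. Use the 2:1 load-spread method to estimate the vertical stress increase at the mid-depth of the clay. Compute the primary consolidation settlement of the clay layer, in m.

Mid-depth of clay below the footing base: z = 2.8 + 2.4/2 = 4 m.
Stress increase at mid-clay by the 2:1 spreading method:
Δσ = qB/(B+z) = 96.4×1.9/(1.9+4) = 31.044 kPa
Final effective stress: σ'_f = 110 + 31.044 = 141.04 kPa.
σ'_f = 141.04 > σ'_p = 122 kPa, so the stress path crosses the preconsolidation pressure — recompression up to σ'_p, then virgin compression beyond:
S_c = H/(1+e₀)·[C_r·log₁₀(σ'_p/σ'_0) + C_c·log₁₀(σ'_f/σ'_p)]
    = 2.4/1.9 × [0.072×log₁₀(122/110) + 0.3×log₁₀(141.04/122)]
    = 1.2632 × [0.0032376 + 0.018895] = 0.02796 m

S_c ≈ 0.028 m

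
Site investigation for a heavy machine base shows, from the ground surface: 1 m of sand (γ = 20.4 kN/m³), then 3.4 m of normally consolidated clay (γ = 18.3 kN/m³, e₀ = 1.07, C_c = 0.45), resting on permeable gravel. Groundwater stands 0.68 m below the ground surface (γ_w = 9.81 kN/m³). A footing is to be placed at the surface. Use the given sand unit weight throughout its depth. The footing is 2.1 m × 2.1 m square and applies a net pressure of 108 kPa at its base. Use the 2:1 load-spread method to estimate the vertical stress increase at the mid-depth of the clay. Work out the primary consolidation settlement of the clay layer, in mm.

S_c ≈ 161 mm

Mid-depth of clay below the ground surface: z = 1 + 3.4/2 = 2.7 m.
Total vertical stress at mid-clay: σ_v = 20.4×1 + 18.3×1.7 = 51.51 kPa.
Pore pressure: u = 9.81×(2.7 − 0.68) = 19.816 kPa.
Initial effective stress: σ'_0 = σ_v − u = 51.51 − 19.816 = 31.694 kPa.
Stress increase at mid-clay by the 2:1 spreading method:
Δσ = qBL/((B+z)(L+z)) = 108×2.1×2.1/((2.1+2.7)(2.1+2.7)) = 20.672 kPa
Final effective stress: σ'_f = σ'_0 + Δσ = 31.694 + 20.672 = 52.366 kPa.
Normally consolidated clay, so the full stress increment lies on the virgin compression line:
S_c = C_c·H/(1+e₀)·log₁₀(σ'_f/σ'_0) = 0.45×3.4/(1+1.07)×log₁₀(52.366/31.694)
    = 0.73913 × 0.21807 = 0.1612 m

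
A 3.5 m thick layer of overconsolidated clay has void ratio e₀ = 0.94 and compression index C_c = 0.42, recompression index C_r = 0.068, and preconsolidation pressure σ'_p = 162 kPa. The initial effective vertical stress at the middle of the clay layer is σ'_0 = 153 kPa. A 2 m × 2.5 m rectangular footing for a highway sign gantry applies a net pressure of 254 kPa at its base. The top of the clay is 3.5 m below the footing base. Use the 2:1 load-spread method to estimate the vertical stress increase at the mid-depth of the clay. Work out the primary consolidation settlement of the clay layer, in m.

S_c ≈ 0.0296 m

Mid-depth of clay below the footing base: z = 3.5 + 3.5/2 = 5.25 m.
Stress increase at mid-clay by the 2:1 spreading method:
Δσ = qBL/((B+z)(L+z)) = 254×2×2.5/((2+5.25)(2.5+5.25)) = 22.603 kPa
Final effective stress: σ'_f = 153 + 22.603 = 175.6 kPa.
σ'_f = 175.6 > σ'_p = 162 kPa, so the stress path crosses the preconsolidation pressure — recompression up to σ'_p, then virgin compression beyond:
S_c = H/(1+e₀)·[C_r·log₁₀(σ'_p/σ'_0) + C_c·log₁₀(σ'_f/σ'_p)]
    = 3.5/1.94 × [0.068×log₁₀(162/153) + 0.42×log₁₀(175.6/162)]
    = 1.8041 × [0.001688 + 0.014704] = 0.02957 m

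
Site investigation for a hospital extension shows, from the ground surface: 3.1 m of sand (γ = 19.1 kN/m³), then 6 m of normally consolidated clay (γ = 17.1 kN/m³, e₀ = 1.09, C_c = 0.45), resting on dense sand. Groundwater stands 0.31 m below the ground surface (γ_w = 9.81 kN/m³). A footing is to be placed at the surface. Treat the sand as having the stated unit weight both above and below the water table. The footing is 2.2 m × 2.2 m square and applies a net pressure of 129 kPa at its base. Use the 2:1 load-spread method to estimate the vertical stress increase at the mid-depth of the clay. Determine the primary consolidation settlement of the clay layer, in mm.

S_c ≈ 87.5 mm

Mid-depth of clay below the ground surface: z = 3.1 + 6/2 = 6.1 m.
Total vertical stress at mid-clay: σ_v = 19.1×3.1 + 17.1×3 = 110.51 kPa.
Pore pressure: u = 9.81×(6.1 − 0.31) = 56.8 kPa.
Initial effective stress: σ'_0 = σ_v − u = 110.51 − 56.8 = 53.71 kPa.
Stress increase at mid-clay by the 2:1 spreading method:
Δσ = qBL/((B+z)(L+z)) = 129×2.2×2.2/((2.2+6.1)(2.2+6.1)) = 9.0631 kPa
Final effective stress: σ'_f = σ'_0 + Δσ = 53.71 + 9.0631 = 62.773 kPa.
Normally consolidated clay, so the full stress increment lies on the virgin compression line:
S_c = C_c·H/(1+e₀)·log₁₀(σ'_f/σ'_0) = 0.45×6/(1+1.09)×log₁₀(62.773/53.71)
    = 1.2919 × 0.067718 = 0.08748 m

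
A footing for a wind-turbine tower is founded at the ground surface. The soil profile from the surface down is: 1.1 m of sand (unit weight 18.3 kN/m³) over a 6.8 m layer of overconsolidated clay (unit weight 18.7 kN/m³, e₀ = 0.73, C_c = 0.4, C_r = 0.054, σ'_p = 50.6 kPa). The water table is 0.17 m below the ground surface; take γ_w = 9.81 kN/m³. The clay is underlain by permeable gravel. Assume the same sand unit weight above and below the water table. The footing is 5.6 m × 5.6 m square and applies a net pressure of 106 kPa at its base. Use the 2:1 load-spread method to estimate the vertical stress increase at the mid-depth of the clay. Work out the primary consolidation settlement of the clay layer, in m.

Mid-depth of clay below the ground surface: z = 1.1 + 6.8/2 = 4.5 m.
Total vertical stress at mid-clay: σ_v = 18.3×1.1 + 18.7×3.4 = 83.71 kPa.
Pore pressure: u = 9.81×(4.5 − 0.17) = 42.477 kPa.
Initial effective stress: σ'_0 = σ_v − u = 83.71 − 42.477 = 41.233 kPa.
Stress increase at mid-clay by the 2:1 spreading method:
Δσ = qBL/((B+z)(L+z)) = 106×5.6×5.6/((5.6+4.5)(5.6+4.5)) = 32.587 kPa
Final effective stress: σ'_f = 41.233 + 32.587 = 73.82 kPa.
σ'_f = 73.82 > σ'_p = 50.6 kPa, so the stress path crosses the preconsolidation pressure — recompression up to σ'_p, then virgin compression beyond:
S_c = H/(1+e₀)·[C_r·log₁₀(σ'_p/σ'_0) + C_c·log₁₀(σ'_f/σ'_p)]
    = 6.8/1.73 × [0.054×log₁₀(50.6/41.233) + 0.4×log₁₀(73.82/50.6)]
    = 3.9306 × [0.0048009 + 0.065609] = 0.2768 m

S_c ≈ 0.277 m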